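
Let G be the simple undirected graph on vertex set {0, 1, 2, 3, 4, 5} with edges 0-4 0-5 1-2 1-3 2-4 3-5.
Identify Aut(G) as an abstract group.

Every vertex has degree 2 and the graph is connected, so G is the 6-cycle C_6. The automorphisms of the 6-cycle are exactly the symmetries of a regular 6-gon: the dihedral group D_6, |D_6| = 12.

the dihedral group of order 12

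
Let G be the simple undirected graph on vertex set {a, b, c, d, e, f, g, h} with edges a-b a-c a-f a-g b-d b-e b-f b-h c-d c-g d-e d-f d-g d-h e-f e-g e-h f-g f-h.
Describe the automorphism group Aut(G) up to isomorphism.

Degrees alone do not determine every vertex (e.g. a and h both have degree 4), but their neighbour-degree multisets differ: N(a) has degrees [3, 5, 5, 6] while N(h) has degrees [5, 5, 6, 6]. Repeating this refinement separates all vertices, so the only automorphism is the identity.

the trivial group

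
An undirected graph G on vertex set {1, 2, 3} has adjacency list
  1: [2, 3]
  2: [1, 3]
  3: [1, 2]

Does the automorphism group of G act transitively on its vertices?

Every vertex has degree 2, so G is the complete graph K_3. Any permutation of the 3 vertices preserves K_3, so Aut(K_3) = S_3 of order 3! = 6. Under this action every vertex can be carried to every other, so G is vertex-transitive.

Yes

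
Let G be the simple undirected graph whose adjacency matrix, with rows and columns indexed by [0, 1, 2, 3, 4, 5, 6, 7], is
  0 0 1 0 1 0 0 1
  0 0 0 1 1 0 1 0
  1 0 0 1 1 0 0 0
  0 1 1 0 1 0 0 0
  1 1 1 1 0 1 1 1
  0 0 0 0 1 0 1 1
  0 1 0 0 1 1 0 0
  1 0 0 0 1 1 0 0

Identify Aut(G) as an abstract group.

D_7

Vertex 4 is the unique vertex of degree 7; the remaining 7 vertices each have degree 3 and induce a cycle, so G is the wheel on 8 vertices with hub 4. With the hub fixed, the remaining symmetry is that of the rim cycle C_7, giving the dihedral group D_7.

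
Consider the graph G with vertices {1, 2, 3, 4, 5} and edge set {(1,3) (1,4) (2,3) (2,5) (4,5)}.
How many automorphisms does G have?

G is 2-regular and connected on 5 vertices, i.e. the cycle C_5. The automorphisms of the 5-cycle are exactly the symmetries of a regular 5-gon: the dihedral group D_5, |D_5| = 10.

10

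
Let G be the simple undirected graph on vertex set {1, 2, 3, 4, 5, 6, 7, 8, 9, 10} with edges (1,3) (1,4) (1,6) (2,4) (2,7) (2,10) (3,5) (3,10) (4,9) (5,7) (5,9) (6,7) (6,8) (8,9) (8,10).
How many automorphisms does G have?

120

G is 3-regular on 10 vertices with no triangles and no 4-cycles (girth 5): this is the Petersen graph. It is a classical fact that the Petersen graph has automorphism group S_5 (order 120), arising from its description as the Kneser graph K(5,2).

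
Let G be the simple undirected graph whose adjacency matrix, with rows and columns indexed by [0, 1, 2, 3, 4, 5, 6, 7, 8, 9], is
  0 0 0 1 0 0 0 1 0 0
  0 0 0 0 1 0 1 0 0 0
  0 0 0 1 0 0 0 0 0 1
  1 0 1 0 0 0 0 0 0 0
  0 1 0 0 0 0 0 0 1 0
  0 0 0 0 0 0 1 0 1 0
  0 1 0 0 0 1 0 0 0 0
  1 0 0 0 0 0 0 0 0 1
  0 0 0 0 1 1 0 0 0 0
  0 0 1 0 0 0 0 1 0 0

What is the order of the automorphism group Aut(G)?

200

G has two connected components, {1, 4, 5, 6, 8} and {0, 2, 3, 7, 9}; each is 2-regular, so G = C_5 ⊔ C_5. With two isomorphic components, Aut(G) = Aut(C_5) ≀ S_2 = (D_5 × D_5) ⋊ Z_2: permute each cycle by D_5, then optionally swap the two cycles. Order 2·(2·5)² = 200.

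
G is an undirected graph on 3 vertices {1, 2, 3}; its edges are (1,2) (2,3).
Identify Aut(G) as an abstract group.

Z_2

The degree sequence is [1, 2, 1]; the two degree-1 vertices 1 and 3 are the ends of a path, so G = P_3. A path has exactly one nontrivial symmetry — reversal — giving Aut(G) of order 2.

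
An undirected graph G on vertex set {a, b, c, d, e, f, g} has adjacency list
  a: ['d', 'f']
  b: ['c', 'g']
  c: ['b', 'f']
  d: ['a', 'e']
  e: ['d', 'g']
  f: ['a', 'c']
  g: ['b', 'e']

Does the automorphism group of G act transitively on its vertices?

Yes

G is 2-regular and connected on 7 vertices, i.e. the cycle C_7. C_7 has 7 rotations and 7 reflections, so Aut(C_7) ≅ D_7 of order 14. This group acts transitively on the 7 vertices.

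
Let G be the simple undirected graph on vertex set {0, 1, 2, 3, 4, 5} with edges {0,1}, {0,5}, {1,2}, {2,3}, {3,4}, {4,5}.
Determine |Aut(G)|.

12

Every vertex has degree 2 and the graph is connected, so G is the 6-cycle C_6. C_6 has 6 rotations and 6 reflections, so Aut(C_6) ≅ D_6 of order 12.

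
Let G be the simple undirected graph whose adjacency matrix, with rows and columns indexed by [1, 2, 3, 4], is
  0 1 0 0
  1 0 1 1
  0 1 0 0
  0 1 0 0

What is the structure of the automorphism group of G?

S_3

Vertex 2 has degree 3 and every other vertex has degree 1, so G is the star K_{1,3} with centre 2. Any automorphism fixes the centre and permutes the 3 leaves freely, so Aut(G) ≅ S_3 of order 3! = 6.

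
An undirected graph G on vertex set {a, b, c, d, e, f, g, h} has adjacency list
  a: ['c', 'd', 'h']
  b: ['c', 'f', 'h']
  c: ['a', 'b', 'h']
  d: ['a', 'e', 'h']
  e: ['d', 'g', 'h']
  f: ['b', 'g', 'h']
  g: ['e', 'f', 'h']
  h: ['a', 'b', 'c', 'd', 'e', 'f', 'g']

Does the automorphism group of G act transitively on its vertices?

Vertex h is the only vertex of degree 7, so every automorphism fixes it; G is not vertex-transitive.

No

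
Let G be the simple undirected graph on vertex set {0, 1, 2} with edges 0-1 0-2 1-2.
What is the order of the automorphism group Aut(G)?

6

Every vertex has degree 2, so G is the complete graph K_3. Any permutation of the 3 vertices preserves K_3, so Aut(K_3) = S_3 of order 3! = 6.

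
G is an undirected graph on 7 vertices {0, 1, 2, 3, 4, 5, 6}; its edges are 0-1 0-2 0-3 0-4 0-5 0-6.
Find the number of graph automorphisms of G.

Vertex 0 has degree 6 and every other vertex has degree 1, so G is the star K_{1,6} with centre 0. The 6 leaves are pairwise interchangeable while the centre is fixed, giving Aut(G) = S_6.

720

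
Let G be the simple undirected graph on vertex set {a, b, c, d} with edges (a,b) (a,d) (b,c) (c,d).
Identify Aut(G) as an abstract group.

the dihedral group of order 8

G is 2-regular and connected on 4 vertices, i.e. the cycle C_4. C_4 has 4 rotations and 4 reflections, so Aut(C_4) ≅ D_4 of order 8.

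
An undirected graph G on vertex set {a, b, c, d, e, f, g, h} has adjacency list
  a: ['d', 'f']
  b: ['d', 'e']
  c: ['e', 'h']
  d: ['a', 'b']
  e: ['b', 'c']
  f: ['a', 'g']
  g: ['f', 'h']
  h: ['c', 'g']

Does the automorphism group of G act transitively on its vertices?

Every vertex has degree 2 and the graph is connected, so G is the 8-cycle C_8. The automorphisms of the 8-cycle are exactly the symmetries of a regular 8-gon: the dihedral group D_8, |D_8| = 16. This group acts transitively on the 8 vertices.

Yes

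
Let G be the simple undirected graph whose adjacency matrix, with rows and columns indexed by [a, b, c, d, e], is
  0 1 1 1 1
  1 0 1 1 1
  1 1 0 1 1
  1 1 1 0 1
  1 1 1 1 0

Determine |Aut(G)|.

All 5 vertices are pairwise adjacent: G = K_5. Every bijection on the vertex set is an automorphism of K_5; hence Aut(K_5) ≅ S_5, order 120.

120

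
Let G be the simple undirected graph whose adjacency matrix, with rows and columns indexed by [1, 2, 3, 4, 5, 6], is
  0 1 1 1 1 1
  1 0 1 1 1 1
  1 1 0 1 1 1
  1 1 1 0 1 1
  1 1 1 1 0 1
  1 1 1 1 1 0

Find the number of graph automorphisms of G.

720

All 6 vertices are pairwise adjacent: G = K_6. Any permutation of the 6 vertices preserves K_6, so Aut(K_6) = S_6 of order 6! = 720.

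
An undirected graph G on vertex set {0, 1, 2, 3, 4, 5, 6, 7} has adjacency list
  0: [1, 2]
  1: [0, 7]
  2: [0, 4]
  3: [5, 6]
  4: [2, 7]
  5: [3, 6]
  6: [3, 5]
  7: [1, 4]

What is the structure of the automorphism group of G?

D_5 × D_3

G has two connected components, {0, 1, 2, 4, 7} and {3, 5, 6}; each is 2-regular, so G = C_5 ⊔ C_3. No automorphism exchanges components of different sizes, hence Aut(G) is the direct product D_5 × D_3, order 60.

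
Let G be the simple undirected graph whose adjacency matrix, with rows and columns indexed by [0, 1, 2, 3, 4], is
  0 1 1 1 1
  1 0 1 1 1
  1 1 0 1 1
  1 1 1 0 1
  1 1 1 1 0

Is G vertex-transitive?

Every vertex has degree 4, so G is the complete graph K_5. Any permutation of the 5 vertices preserves K_5, so Aut(K_5) = S_5 of order 5! = 120. Under this action every vertex can be carried to every other, so G is vertex-transitive.

Yes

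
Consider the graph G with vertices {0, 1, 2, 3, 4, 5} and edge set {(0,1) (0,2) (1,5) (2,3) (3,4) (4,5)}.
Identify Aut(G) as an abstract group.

the dihedral group of order 12

G is 2-regular and connected on 6 vertices, i.e. the cycle C_6. The automorphisms of the 6-cycle are exactly the symmetries of a regular 6-gon: the dihedral group D_6, |D_6| = 12.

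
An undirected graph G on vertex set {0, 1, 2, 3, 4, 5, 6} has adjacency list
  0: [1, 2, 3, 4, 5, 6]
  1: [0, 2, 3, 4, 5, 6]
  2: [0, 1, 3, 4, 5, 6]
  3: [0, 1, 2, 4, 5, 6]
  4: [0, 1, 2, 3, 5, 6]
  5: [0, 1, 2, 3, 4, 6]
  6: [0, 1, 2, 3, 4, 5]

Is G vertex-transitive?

Every vertex has degree 6, so G is the complete graph K_7. Any permutation of the 7 vertices preserves K_7, so Aut(K_7) = S_7 of order 7! = 5040. Under this action every vertex can be carried to every other, so G is vertex-transitive.

Yes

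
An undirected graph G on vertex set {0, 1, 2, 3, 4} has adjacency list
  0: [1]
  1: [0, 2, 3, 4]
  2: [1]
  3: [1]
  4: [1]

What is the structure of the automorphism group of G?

S_4

Vertex 1 has degree 4 and every other vertex has degree 1, so G is the star K_{1,4} with centre 1. Any automorphism fixes the centre and permutes the 4 leaves freely, so Aut(G) ≅ S_4 of order 4! = 24.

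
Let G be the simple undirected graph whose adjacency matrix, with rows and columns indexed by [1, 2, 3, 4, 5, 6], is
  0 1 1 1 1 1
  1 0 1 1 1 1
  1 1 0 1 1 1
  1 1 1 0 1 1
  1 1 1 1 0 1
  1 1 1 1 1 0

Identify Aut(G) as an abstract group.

S_6

Every vertex has degree 5, so G is the complete graph K_6. Any permutation of the 6 vertices preserves K_6, so Aut(K_6) = S_6 of order 6! = 720.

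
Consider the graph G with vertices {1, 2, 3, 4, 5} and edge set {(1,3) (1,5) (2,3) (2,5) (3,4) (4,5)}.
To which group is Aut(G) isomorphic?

The vertices split by degree into {3, 5} (degree 3) and {1, 2, 4} (degree 2); every edge runs between the two parts, so G is the complete bipartite graph K_{2,3}. The parts have unequal sizes, so no automorphism swaps them; each part is permuted independently, giving S_2 × S_3 of order 2!·3! = 12.

S_2 × S_3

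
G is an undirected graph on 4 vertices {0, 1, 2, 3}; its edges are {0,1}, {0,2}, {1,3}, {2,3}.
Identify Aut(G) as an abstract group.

the dihedral group of order 8

G is 2-regular and bipartite on 2^2 = 4 vertices with girth 4; it is the hypercube graph Q_2. Aut(Q_2) consists of the signed permutations of the 2 coordinate axes: 2! permutations times 2^2 sign flips, so |Aut| = 2^2·2! = 8.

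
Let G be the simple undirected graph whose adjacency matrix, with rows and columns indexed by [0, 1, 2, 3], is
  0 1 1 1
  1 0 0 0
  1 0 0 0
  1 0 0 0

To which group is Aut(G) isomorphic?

Vertex 0 has degree 3 and every other vertex has degree 1, so G is the star K_{1,3} with centre 0. The 3 leaves are pairwise interchangeable while the centre is fixed, giving Aut(G) = S_3.

S_3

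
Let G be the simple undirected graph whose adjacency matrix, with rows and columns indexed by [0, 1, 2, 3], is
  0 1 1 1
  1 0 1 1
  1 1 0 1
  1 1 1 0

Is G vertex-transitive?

Every vertex has degree 3, so G is the complete graph K_4. Every bijection on the vertex set is an automorphism of K_4; hence Aut(K_4) ≅ S_4, order 24. Under this action every vertex can be carried to every other, so G is vertex-transitive.

Yes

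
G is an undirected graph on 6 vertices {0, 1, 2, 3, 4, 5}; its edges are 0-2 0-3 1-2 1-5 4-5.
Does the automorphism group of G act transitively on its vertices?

Automorphisms preserve degree, but G has vertices of degree 1 and vertices of degree 2; no automorphism maps one to the other, so G is not vertex-transitive.

No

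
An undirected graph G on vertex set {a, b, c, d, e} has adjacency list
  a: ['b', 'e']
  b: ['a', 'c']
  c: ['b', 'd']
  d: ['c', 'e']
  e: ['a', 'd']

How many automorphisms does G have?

Every vertex has degree 2 and the graph is connected, so G is the 5-cycle C_5. C_5 has 5 rotations and 5 reflections, so Aut(C_5) ≅ D_5 of order 10.

10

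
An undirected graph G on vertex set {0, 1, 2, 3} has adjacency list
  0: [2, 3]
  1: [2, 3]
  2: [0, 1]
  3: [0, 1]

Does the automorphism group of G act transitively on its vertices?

Every vertex has degree 2 and the graph is connected, so G is the 4-cycle C_4. The automorphisms of the 4-cycle are exactly the symmetries of a regular 4-gon: the dihedral group D_4, |D_4| = 8. This group acts transitively on the 4 vertices.

Yes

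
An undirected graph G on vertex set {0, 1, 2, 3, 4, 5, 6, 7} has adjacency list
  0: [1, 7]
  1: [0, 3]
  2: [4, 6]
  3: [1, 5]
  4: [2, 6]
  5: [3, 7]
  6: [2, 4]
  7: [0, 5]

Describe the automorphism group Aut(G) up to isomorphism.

G has two connected components, {0, 1, 3, 5, 7} and {2, 4, 6}; each is 2-regular, so G = C_5 ⊔ C_3. The components are non-isomorphic (different sizes), so Aut(G) = Aut(C_3) × Aut(C_5) = D_3 × D_5 of order 6·10 = 60.

D_3 × D_5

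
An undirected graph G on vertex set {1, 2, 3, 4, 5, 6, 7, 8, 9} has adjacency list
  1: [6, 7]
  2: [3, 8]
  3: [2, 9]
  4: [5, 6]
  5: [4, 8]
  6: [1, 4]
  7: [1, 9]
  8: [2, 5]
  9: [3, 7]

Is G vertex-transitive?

Yes

Every vertex has degree 2 and the graph is connected, so G is the 9-cycle C_9. C_9 has 9 rotations and 9 reflections, so Aut(C_9) ≅ D_9 of order 18. Under this action every vertex can be carried to every other, so G is vertex-transitive.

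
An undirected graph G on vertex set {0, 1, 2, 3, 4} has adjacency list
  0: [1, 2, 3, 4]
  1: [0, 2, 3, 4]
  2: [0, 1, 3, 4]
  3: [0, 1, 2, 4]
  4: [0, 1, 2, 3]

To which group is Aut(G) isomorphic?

All 5 vertices are pairwise adjacent: G = K_5. Any permutation of the 5 vertices preserves K_5, so Aut(K_5) = S_5 of order 5! = 120.

S_5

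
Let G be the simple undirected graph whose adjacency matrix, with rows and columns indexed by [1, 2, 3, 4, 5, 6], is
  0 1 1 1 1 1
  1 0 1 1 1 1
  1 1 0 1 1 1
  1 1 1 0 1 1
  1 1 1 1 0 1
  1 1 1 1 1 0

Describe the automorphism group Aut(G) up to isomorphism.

All 6 vertices are pairwise adjacent: G = K_6. Every bijection on the vertex set is an automorphism of K_6; hence Aut(K_6) ≅ S_6, order 720.

the symmetric group on 6 letters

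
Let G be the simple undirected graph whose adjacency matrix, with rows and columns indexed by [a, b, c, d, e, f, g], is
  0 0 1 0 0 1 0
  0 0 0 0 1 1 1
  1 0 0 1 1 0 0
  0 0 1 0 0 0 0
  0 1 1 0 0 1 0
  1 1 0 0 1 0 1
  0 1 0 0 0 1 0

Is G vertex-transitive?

Vertex d is the only vertex of degree 1, so every automorphism fixes it; G is not vertex-transitive.

No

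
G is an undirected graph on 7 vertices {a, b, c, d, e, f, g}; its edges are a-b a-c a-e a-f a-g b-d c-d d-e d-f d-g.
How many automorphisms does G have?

240

The vertices split by degree into {a, d} (degree 5) and {b, c, e, f, g} (degree 2); every edge runs between the two parts, so G is the complete bipartite graph K_{2,5}. Automorphisms preserve the bipartition setwise (since the parts differ in size) and act as S_5 × S_2 within it; |Aut| = 240.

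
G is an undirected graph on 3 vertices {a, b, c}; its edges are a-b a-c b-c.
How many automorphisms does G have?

6

All 3 vertices are pairwise adjacent: G = K_3. Every bijection on the vertex set is an automorphism of K_3; hence Aut(K_3) ≅ S_3, order 6.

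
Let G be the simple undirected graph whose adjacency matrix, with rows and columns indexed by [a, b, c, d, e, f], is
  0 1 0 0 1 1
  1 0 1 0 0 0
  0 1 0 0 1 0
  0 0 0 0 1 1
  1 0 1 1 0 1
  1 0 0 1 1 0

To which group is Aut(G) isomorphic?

The degree sequence is [3, 2, 2, 2, 4, 3]. Checking the degree-preserving permutations of the vertex set shows that none except the identity preserves every edge, so Aut(G) is trivial.

1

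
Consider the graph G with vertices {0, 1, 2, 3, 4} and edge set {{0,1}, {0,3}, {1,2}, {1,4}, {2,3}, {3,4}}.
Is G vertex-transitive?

No

Automorphisms preserve degree, but G has vertices of degree 2 and vertices of degree 3; no automorphism maps one to the other, so G is not vertex-transitive.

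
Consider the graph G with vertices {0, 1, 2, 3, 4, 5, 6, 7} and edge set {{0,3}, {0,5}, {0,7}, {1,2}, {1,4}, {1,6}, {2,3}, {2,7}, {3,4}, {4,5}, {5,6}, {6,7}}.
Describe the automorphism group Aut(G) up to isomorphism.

Z_2^3 ⋊ S_3

G is 3-regular and bipartite on 2^3 = 8 vertices with girth 4; it is the hypercube graph Q_3. The symmetry group of the 3-cube is the hyperoctahedral group B_3 = Z_2 ≀ S_3, of order 2^3·3! = 48.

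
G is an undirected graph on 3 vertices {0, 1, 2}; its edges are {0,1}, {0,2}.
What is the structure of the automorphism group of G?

The degree sequence is [2, 1, 1]; the two degree-1 vertices 1 and 2 are the ends of a path, so G = P_3. The only nontrivial automorphism of a path is the end-to-end reflection, so Aut(G) ≅ Z_2.

the cyclic group of order 2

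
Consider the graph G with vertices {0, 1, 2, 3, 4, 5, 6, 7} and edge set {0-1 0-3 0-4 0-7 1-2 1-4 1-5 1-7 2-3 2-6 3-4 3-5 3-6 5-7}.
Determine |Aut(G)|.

1

Degrees alone do not determine every vertex (e.g. 1 and 3 both have degree 5), but their neighbour-degree multisets differ: N(1) has degrees [3, 3, 3, 3, 4] while N(3) has degrees [2, 3, 3, 3, 4]. Repeating this refinement separates all vertices, so the only automorphism is the identity.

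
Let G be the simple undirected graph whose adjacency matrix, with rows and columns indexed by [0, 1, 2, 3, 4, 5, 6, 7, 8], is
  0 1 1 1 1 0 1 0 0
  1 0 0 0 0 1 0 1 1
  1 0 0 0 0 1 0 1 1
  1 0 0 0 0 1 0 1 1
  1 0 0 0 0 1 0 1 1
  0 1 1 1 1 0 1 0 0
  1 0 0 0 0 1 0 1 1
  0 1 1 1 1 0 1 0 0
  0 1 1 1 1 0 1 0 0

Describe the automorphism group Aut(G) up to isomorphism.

The vertices split by degree into {0, 5, 7, 8} (degree 5) and {1, 2, 3, 4, 6} (degree 4); every edge runs between the two parts, so G is the complete bipartite graph K_{4,5}. The parts have unequal sizes, so no automorphism swaps them; each part is permuted independently, giving S_4 × S_5 of order 4!·5! = 2880.

S_4 × S_5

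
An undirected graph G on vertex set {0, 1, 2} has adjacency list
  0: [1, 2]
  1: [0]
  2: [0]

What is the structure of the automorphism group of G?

Z_2

The degree sequence is [2, 1, 1]; the two degree-1 vertices 1 and 2 are the ends of a path, so G = P_3. The only nontrivial automorphism of a path is the end-to-end reflection, so Aut(G) ≅ Z_2.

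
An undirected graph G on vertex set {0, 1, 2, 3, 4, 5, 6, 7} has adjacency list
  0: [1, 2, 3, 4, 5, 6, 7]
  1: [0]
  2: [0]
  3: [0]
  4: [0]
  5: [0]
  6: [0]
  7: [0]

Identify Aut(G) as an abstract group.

Vertex 0 has degree 7 and every other vertex has degree 1, so G is the star K_{1,7} with centre 0. Any automorphism fixes the centre and permutes the 7 leaves freely, so Aut(G) ≅ S_7 of order 7! = 5040.

the symmetric group on 7 letters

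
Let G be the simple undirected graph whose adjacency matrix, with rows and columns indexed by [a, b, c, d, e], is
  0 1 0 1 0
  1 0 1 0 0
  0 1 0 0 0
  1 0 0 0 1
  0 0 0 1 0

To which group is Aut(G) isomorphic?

the cyclic group of order 2

The degree sequence is [2, 2, 1, 2, 1]; the two degree-1 vertices c and e are the ends of a path, so G = P_5. A path has exactly one nontrivial symmetry — reversal — giving Aut(G) of order 2.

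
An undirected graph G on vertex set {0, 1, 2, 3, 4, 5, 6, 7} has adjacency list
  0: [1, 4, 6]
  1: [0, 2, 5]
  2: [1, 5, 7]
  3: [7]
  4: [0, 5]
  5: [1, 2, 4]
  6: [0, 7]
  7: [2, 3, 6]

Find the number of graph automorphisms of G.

The degree sequence is [3, 3, 3, 1, 2, 3, 2, 3]. Checking the degree-preserving permutations of the vertex set shows that none except the identity preserves every edge, so Aut(G) is trivial.

1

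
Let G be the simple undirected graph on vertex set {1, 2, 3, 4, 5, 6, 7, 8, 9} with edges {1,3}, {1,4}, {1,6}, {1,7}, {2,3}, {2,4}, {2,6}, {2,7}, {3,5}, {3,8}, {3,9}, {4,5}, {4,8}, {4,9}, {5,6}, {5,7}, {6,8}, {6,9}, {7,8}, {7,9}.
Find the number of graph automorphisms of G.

2880

The vertices split by degree into {3, 4, 6, 7} (degree 5) and {1, 2, 5, 8, 9} (degree 4); every edge runs between the two parts, so G is the complete bipartite graph K_{4,5}. Automorphisms preserve the bipartition setwise (since the parts differ in size) and act as S_4 × S_5 within it; |Aut| = 2880.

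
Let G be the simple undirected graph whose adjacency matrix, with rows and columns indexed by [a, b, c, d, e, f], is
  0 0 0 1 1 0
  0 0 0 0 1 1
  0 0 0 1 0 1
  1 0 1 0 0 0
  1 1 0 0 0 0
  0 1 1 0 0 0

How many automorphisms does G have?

G is 2-regular and connected on 6 vertices, i.e. the cycle C_6. C_6 has 6 rotations and 6 reflections, so Aut(C_6) ≅ D_6 of order 12.

12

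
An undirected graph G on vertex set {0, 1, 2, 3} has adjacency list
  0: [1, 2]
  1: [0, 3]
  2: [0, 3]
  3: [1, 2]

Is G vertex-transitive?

G is 2-regular and bipartite on 2^2 = 4 vertices with girth 4; it is the hypercube graph Q_2. Aut(Q_2) consists of the signed permutations of the 2 coordinate axes: 2! permutations times 2^2 sign flips, so |Aut| = 2^2·2! = 8. This group acts transitively on the 4 vertices.

Yes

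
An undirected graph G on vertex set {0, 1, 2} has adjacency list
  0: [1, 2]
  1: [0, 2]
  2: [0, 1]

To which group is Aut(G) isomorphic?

All 3 vertices are pairwise adjacent: G = K_3. Any permutation of the 3 vertices preserves K_3, so Aut(K_3) = S_3 of order 3! = 6.

S_3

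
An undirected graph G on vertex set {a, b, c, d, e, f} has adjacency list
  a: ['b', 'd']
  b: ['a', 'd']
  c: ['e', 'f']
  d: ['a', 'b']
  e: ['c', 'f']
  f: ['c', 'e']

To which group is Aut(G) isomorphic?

D_3 ≀ Z_2

G has two connected components, {a, b, d} and {c, e, f}; each is 2-regular, so G = C_3 ⊔ C_3. Aut of a disjoint union of two copies of C_3 is the wreath product D_3 ≀ Z_2, of order 2·6² = 72.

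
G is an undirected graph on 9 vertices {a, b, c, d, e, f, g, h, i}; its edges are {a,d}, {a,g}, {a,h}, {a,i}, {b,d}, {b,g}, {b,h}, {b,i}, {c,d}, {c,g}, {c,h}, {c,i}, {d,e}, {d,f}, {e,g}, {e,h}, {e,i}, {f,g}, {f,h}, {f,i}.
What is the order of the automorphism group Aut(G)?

The vertices split by degree into {d, g, h, i} (degree 5) and {a, b, c, e, f} (degree 4); every edge runs between the two parts, so G is the complete bipartite graph K_{4,5}. The parts have unequal sizes, so no automorphism swaps them; each part is permuted independently, giving S_5 × S_4 of order 5!·4! = 2880.

2880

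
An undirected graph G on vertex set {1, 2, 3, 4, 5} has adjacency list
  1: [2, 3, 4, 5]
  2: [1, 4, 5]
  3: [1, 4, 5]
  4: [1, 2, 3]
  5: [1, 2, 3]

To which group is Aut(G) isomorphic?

the dihedral group of order 8

Vertex 1 is the unique vertex of degree 4; the remaining 4 vertices each have degree 3 and induce a cycle, so G is the wheel on 5 vertices with hub 1. With the hub fixed, the remaining symmetry is that of the rim cycle C_4, giving the dihedral group D_4.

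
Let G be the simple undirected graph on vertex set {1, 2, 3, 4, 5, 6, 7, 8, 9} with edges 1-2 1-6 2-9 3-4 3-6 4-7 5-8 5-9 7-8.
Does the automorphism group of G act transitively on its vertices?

Every vertex has degree 2 and the graph is connected, so G is the 9-cycle C_9. C_9 has 9 rotations and 9 reflections, so Aut(C_9) ≅ D_9 of order 18. This group acts transitively on the 9 vertices.

Yes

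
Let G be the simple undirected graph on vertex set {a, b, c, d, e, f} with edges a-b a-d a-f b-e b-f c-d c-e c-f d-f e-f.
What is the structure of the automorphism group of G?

Vertex f is the unique vertex of degree 5; the remaining 5 vertices each have degree 3 and induce a cycle, so G is the wheel on 6 vertices with hub f. Every automorphism fixes the hub and acts on the rim 5-cycle, so Aut(G) ≅ Aut(C_5) = D_5 of order 10.

the dihedral group of order 10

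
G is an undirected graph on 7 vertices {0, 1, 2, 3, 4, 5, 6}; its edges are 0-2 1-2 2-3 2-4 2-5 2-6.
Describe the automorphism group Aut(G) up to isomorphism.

S_6

Vertex 2 has degree 6 and every other vertex has degree 1, so G is the star K_{1,6} with centre 2. Any automorphism fixes the centre and permutes the 6 leaves freely, so Aut(G) ≅ S_6 of order 6! = 720.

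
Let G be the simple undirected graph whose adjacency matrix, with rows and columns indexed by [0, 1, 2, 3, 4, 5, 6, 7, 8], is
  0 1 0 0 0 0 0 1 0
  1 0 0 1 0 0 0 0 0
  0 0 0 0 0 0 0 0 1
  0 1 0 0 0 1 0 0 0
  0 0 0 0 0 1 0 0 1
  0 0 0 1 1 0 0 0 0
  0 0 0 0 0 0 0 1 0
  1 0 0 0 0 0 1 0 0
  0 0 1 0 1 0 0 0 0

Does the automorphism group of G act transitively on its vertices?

Automorphisms preserve degree, but G has vertices of degree 1 and vertices of degree 2; no automorphism maps one to the other, so G is not vertex-transitive.

No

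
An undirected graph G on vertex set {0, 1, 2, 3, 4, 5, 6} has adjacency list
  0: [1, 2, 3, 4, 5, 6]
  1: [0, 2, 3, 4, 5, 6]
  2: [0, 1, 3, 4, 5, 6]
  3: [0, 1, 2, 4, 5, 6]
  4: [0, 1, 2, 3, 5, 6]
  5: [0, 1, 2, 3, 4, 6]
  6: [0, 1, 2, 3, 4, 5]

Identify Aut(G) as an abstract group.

Every vertex has degree 6, so G is the complete graph K_7. Every bijection on the vertex set is an automorphism of K_7; hence Aut(K_7) ≅ S_7, order 5040.

S_7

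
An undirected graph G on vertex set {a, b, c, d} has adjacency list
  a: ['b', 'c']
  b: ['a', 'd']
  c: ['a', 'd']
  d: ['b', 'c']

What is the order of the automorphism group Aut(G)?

8

G is 2-regular and connected on 4 vertices, i.e. the cycle C_4. The automorphisms of the 4-cycle are exactly the symmetries of a regular 4-gon: the dihedral group D_4, |D_4| = 8.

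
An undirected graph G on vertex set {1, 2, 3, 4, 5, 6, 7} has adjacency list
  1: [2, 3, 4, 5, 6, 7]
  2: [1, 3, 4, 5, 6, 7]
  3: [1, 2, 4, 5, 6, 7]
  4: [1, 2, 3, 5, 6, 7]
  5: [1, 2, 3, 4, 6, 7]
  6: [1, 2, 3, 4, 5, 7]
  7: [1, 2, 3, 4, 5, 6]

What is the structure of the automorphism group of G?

S_7

All 7 vertices are pairwise adjacent: G = K_7. Any permutation of the 7 vertices preserves K_7, so Aut(K_7) = S_7 of order 7! = 5040.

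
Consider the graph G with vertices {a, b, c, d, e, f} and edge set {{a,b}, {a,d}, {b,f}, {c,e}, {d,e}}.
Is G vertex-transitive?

No

Automorphisms preserve degree, but G has vertices of degree 1 and vertices of degree 2; no automorphism maps one to the other, so G is not vertex-transitive.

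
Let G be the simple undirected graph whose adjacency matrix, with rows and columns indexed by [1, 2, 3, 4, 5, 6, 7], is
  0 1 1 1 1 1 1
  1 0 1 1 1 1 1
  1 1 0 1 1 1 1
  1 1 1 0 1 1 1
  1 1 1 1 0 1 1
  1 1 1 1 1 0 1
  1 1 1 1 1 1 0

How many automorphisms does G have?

5040

Every vertex has degree 6, so G is the complete graph K_7. Any permutation of the 7 vertices preserves K_7, so Aut(K_7) = S_7 of order 7! = 5040.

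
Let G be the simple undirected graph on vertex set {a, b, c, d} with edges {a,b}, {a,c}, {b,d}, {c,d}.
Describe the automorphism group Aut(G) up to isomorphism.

D_4

G is 2-regular and bipartite on 2^2 = 4 vertices with girth 4; it is the hypercube graph Q_2. Aut(Q_2) consists of the signed permutations of the 2 coordinate axes: 2! permutations times 2^2 sign flips, so |Aut| = 2^2·2! = 8.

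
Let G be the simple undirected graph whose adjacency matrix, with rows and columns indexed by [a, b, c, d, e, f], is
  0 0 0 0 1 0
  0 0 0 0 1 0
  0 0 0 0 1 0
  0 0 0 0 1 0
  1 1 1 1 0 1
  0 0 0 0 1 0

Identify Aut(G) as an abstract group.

S_5

Vertex e has degree 5 and every other vertex has degree 1, so G is the star K_{1,5} with centre e. Any automorphism fixes the centre and permutes the 5 leaves freely, so Aut(G) ≅ S_5 of order 5! = 120.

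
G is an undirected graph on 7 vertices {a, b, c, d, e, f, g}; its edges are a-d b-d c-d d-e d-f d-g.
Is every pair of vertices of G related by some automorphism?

No

Vertex d is the only vertex of degree 6, so every automorphism fixes it; G is not vertex-transitive.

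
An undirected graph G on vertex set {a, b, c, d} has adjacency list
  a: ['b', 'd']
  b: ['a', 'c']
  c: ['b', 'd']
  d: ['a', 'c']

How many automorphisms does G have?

8

G is 2-regular and connected on 4 vertices, i.e. the cycle C_4. The automorphisms of the 4-cycle are exactly the symmetries of a regular 4-gon: the dihedral group D_4, |D_4| = 8.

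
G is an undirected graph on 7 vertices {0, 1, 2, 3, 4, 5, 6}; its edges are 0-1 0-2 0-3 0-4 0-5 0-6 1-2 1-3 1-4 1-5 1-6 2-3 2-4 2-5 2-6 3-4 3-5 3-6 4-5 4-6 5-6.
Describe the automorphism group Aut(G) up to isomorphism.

the symmetric group on 7 letters

All 7 vertices are pairwise adjacent: G = K_7. Any permutation of the 7 vertices preserves K_7, so Aut(K_7) = S_7 of order 7! = 5040.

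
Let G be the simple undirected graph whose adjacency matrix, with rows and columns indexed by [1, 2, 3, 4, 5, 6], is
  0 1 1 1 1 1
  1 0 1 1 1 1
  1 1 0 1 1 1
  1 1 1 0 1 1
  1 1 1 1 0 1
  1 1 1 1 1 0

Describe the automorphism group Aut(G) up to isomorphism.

S_6

Every vertex has degree 5, so G is the complete graph K_6. Any permutation of the 6 vertices preserves K_6, so Aut(K_6) = S_6 of order 6! = 720.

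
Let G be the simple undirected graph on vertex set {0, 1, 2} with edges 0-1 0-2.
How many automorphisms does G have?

The degree sequence is [2, 1, 1]; the two degree-1 vertices 1 and 2 are the ends of a path, so G = P_3. The only nontrivial automorphism of a path is the end-to-end reflection, so Aut(G) ≅ Z_2.

2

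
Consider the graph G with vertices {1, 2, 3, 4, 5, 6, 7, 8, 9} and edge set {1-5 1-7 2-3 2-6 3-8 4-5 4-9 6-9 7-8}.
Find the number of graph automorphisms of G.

18

G is 2-regular and connected on 9 vertices, i.e. the cycle C_9. C_9 has 9 rotations and 9 reflections, so Aut(C_9) ≅ D_9 of order 18.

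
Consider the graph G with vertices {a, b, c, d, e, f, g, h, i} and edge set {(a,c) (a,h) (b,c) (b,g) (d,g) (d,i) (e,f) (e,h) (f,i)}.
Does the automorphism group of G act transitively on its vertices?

Yes

G is 2-regular and connected on 9 vertices, i.e. the cycle C_9. C_9 has 9 rotations and 9 reflections, so Aut(C_9) ≅ D_9 of order 18. This group acts transitively on the 9 vertices.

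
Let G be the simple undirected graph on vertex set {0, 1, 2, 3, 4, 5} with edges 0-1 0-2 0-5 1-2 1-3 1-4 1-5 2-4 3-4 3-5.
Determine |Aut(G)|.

Vertex 1 is the unique vertex of degree 5; the remaining 5 vertices each have degree 3 and induce a cycle, so G is the wheel on 6 vertices with hub 1. With the hub fixed, the remaining symmetry is that of the rim cycle C_5, giving the dihedral group D_5.

10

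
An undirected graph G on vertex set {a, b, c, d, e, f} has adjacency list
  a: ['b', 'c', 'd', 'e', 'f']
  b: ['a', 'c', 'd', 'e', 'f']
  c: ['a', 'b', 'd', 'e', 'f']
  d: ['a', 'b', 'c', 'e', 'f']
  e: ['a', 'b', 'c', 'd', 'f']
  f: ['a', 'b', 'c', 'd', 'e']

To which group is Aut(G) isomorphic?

Every vertex has degree 5, so G is the complete graph K_6. Any permutation of the 6 vertices preserves K_6, so Aut(K_6) = S_6 of order 6! = 720.

the symmetric group on 6 letters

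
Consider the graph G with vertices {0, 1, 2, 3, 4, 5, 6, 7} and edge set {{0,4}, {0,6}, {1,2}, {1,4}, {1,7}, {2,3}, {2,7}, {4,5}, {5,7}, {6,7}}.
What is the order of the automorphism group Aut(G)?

Degrees alone do not determine every vertex (e.g. 0 and 5 both have degree 2), but their neighbour-degree multisets differ: N(0) has degrees [2, 3] while N(5) has degrees [3, 4]. Repeating this refinement separates all vertices, so the only automorphism is the identity.

1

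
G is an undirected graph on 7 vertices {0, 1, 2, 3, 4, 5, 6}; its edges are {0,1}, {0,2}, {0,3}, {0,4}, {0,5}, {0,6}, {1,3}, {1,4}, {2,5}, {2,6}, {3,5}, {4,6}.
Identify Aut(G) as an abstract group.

Vertex 0 is the unique vertex of degree 6; the remaining 6 vertices each have degree 3 and induce a cycle, so G is the wheel on 7 vertices with hub 0. Every automorphism fixes the hub and acts on the rim 6-cycle, so Aut(G) ≅ Aut(C_6) = D_6 of order 12.

the dihedral group of order 12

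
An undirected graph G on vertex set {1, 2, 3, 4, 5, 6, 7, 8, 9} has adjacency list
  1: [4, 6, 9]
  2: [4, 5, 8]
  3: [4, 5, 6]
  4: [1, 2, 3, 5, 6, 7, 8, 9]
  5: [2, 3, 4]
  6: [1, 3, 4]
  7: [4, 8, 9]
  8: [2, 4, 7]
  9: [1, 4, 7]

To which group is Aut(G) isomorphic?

D_8

Vertex 4 is the unique vertex of degree 8; the remaining 8 vertices each have degree 3 and induce a cycle, so G is the wheel on 9 vertices with hub 4. With the hub fixed, the remaining symmetry is that of the rim cycle C_8, giving the dihedral group D_8.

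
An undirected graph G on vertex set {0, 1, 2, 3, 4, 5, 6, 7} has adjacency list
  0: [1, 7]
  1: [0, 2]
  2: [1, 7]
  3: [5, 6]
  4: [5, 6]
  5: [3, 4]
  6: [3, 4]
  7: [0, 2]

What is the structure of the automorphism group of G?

G has two connected components, {0, 1, 2, 7} and {3, 4, 5, 6}; each is 2-regular, so G = C_4 ⊔ C_4. Aut of a disjoint union of two copies of C_4 is the wreath product D_4 ≀ Z_2, of order 2·8² = 128.

D_4 ≀ Z_2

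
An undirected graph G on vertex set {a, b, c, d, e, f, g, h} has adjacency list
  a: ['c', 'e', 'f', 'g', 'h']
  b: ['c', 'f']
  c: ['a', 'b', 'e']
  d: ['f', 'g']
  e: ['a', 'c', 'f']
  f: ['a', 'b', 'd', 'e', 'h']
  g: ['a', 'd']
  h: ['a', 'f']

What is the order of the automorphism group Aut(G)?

1

The degree sequence is [5, 2, 3, 2, 3, 5, 2, 2]. Checking the degree-preserving permutations of the vertex set shows that none except the identity preserves every edge, so Aut(G) is trivial.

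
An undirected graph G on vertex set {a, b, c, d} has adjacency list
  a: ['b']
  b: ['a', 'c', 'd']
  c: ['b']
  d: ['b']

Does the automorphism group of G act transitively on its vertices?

No

Vertex b is the only vertex of degree 3, so every automorphism fixes it; G is not vertex-transitive.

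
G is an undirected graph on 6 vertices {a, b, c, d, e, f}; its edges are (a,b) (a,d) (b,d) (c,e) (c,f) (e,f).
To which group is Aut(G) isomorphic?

(D_3 × D_3) ⋊ Z_2

G has two connected components, {a, b, d} and {c, e, f}; each is 2-regular, so G = C_3 ⊔ C_3. With two isomorphic components, Aut(G) = Aut(C_3) ≀ S_2 = (D_3 × D_3) ⋊ Z_2: permute each cycle by D_3, then optionally swap the two cycles. Order 2·(2·3)² = 72.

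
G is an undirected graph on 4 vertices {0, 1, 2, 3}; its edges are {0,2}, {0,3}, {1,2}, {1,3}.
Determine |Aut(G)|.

8

G is 2-regular and bipartite on 2^2 = 4 vertices with girth 4; it is the hypercube graph Q_2. Aut(Q_2) consists of the signed permutations of the 2 coordinate axes: 2! permutations times 2^2 sign flips, so |Aut| = 2^2·2! = 8.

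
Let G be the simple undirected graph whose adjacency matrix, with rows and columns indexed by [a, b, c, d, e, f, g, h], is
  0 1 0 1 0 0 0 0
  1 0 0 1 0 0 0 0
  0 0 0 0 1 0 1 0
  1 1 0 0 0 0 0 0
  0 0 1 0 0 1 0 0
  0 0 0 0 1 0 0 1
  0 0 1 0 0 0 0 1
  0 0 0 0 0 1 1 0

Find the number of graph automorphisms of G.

60

G has two connected components, {c, e, f, g, h} and {a, b, d}; each is 2-regular, so G = C_5 ⊔ C_3. The components are non-isomorphic (different sizes), so Aut(G) = Aut(C_5) × Aut(C_3) = D_5 × D_3 of order 10·6 = 60.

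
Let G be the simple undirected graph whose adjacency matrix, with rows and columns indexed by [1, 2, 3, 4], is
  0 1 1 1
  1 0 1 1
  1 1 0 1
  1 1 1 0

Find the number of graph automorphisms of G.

Every vertex has degree 3, so G is the complete graph K_4. Any permutation of the 4 vertices preserves K_4, so Aut(K_4) = S_4 of order 4! = 24.

24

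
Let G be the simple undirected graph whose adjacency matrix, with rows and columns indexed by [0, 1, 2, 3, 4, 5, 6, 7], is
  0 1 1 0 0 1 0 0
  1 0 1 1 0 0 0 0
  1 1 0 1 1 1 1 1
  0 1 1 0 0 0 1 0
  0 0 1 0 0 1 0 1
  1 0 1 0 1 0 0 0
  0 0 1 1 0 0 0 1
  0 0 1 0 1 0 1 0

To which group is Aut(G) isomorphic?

D_7

Vertex 2 is the unique vertex of degree 7; the remaining 7 vertices each have degree 3 and induce a cycle, so G is the wheel on 8 vertices with hub 2. Every automorphism fixes the hub and acts on the rim 7-cycle, so Aut(G) ≅ Aut(C_7) = D_7 of order 14.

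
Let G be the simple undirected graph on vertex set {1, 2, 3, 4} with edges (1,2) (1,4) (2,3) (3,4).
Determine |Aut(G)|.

8

G is 2-regular and bipartite on 2^2 = 4 vertices with girth 4; it is the hypercube graph Q_2. The symmetry group of the 2-cube is the hyperoctahedral group B_2 = Z_2 ≀ S_2, of order 2^2·2! = 8.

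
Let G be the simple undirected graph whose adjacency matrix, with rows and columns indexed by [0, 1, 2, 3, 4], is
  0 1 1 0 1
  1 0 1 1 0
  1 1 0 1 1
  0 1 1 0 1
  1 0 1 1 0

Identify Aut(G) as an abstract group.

D_4

Vertex 2 is the unique vertex of degree 4; the remaining 4 vertices each have degree 3 and induce a cycle, so G is the wheel on 5 vertices with hub 2. Every automorphism fixes the hub and acts on the rim 4-cycle, so Aut(G) ≅ Aut(C_4) = D_4 of order 8.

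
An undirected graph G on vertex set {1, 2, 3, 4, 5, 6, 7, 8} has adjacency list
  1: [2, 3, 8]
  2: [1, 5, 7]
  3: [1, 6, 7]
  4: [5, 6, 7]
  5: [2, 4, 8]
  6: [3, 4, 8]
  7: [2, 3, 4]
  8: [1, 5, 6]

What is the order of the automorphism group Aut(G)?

G is 3-regular and bipartite on 2^3 = 8 vertices with girth 4; it is the hypercube graph Q_3. The symmetry group of the 3-cube is the hyperoctahedral group B_3 = Z_2 ≀ S_3, of order 2^3·3! = 48.

48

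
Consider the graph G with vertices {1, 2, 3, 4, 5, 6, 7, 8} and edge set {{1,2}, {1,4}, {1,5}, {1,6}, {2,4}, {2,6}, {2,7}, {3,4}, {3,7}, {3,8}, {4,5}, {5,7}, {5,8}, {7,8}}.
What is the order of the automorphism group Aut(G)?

1

The degree sequence is [4, 4, 3, 4, 4, 2, 4, 3]. Checking the degree-preserving permutations of the vertex set shows that none except the identity preserves every edge, so Aut(G) is trivial.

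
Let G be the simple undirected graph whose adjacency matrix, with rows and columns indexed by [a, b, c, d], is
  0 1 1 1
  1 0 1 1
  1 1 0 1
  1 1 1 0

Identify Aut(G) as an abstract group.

All 4 vertices are pairwise adjacent: G = K_4. Every bijection on the vertex set is an automorphism of K_4; hence Aut(K_4) ≅ S_4, order 24.

the symmetric group on 4 letters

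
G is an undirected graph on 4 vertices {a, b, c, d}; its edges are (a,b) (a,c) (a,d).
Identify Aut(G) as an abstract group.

the symmetric group on 3 letters

Vertex a has degree 3 and every other vertex has degree 1, so G is the star K_{1,3} with centre a. The 3 leaves are pairwise interchangeable while the centre is fixed, giving Aut(G) = S_3.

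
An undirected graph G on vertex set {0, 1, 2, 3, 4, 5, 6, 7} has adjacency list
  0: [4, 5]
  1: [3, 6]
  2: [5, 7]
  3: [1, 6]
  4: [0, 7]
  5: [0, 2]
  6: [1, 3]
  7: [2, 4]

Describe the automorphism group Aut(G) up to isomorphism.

G has two connected components, {0, 2, 4, 5, 7} and {1, 3, 6}; each is 2-regular, so G = C_5 ⊔ C_3. The components are non-isomorphic (different sizes), so Aut(G) = Aut(C_5) × Aut(C_3) = D_5 × D_3 of order 10·6 = 60.

D_5 × D_3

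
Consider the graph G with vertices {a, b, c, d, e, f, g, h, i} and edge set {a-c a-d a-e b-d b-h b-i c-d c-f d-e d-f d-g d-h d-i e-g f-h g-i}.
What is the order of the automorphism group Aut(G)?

16

Vertex d is the unique vertex of degree 8; the remaining 8 vertices each have degree 3 and induce a cycle, so G is the wheel on 9 vertices with hub d. With the hub fixed, the remaining symmetry is that of the rim cycle C_8, giving the dihedral group D_8.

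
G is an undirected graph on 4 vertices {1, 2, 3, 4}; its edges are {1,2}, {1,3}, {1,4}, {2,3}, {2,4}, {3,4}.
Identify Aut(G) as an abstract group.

All 4 vertices are pairwise adjacent: G = K_4. Every bijection on the vertex set is an automorphism of K_4; hence Aut(K_4) ≅ S_4, order 24.

the symmetric group on 4 letters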